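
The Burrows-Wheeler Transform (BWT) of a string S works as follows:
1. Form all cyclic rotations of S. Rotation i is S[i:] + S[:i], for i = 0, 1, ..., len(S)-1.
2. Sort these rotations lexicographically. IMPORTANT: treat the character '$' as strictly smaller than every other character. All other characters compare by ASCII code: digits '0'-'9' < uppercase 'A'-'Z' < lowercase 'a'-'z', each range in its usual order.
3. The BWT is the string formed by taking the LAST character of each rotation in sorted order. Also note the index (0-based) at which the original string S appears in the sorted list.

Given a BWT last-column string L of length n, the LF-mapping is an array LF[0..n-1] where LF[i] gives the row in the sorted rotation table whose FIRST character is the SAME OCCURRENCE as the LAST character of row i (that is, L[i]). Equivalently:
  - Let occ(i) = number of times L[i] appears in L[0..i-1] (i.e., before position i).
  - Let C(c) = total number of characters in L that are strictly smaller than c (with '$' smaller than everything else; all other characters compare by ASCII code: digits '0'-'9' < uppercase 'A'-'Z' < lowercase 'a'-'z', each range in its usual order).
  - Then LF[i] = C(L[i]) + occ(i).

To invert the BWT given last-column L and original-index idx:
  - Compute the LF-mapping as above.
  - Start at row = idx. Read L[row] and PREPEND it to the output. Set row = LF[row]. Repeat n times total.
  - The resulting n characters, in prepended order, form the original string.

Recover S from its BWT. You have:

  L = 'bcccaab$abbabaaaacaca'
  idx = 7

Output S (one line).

LF mapping: 11 16 17 18 1 2 12 0 3 13 14 4 15 5 6 7 8 19 9 20 10
Walk LF starting at row 7, prepending L[row]:
  step 1: row=7, L[7]='$', prepend. Next row=LF[7]=0
  step 2: row=0, L[0]='b', prepend. Next row=LF[0]=11
  step 3: row=11, L[11]='a', prepend. Next row=LF[11]=4
  step 4: row=4, L[4]='a', prepend. Next row=LF[4]=1
  step 5: row=1, L[1]='c', prepend. Next row=LF[1]=16
  step 6: row=16, L[16]='a', prepend. Next row=LF[16]=8
  step 7: row=8, L[8]='a', prepend. Next row=LF[8]=3
  step 8: row=3, L[3]='c', prepend. Next row=LF[3]=18
  step 9: row=18, L[18]='a', prepend. Next row=LF[18]=9
  step 10: row=9, L[9]='b', prepend. Next row=LF[9]=13
  step 11: row=13, L[13]='a', prepend. Next row=LF[13]=5
  step 12: row=5, L[5]='a', prepend. Next row=LF[5]=2
  step 13: row=2, L[2]='c', prepend. Next row=LF[2]=17
  step 14: row=17, L[17]='c', prepend. Next row=LF[17]=19
  step 15: row=19, L[19]='c', prepend. Next row=LF[19]=20
  step 16: row=20, L[20]='a', prepend. Next row=LF[20]=10
  step 17: row=10, L[10]='b', prepend. Next row=LF[10]=14
  step 18: row=14, L[14]='a', prepend. Next row=LF[14]=6
  step 19: row=6, L[6]='b', prepend. Next row=LF[6]=12
  step 20: row=12, L[12]='b', prepend. Next row=LF[12]=15
  step 21: row=15, L[15]='a', prepend. Next row=LF[15]=7
Reversed output: abbabacccaabacaacaab$

Answer: abbabacccaabacaacaab$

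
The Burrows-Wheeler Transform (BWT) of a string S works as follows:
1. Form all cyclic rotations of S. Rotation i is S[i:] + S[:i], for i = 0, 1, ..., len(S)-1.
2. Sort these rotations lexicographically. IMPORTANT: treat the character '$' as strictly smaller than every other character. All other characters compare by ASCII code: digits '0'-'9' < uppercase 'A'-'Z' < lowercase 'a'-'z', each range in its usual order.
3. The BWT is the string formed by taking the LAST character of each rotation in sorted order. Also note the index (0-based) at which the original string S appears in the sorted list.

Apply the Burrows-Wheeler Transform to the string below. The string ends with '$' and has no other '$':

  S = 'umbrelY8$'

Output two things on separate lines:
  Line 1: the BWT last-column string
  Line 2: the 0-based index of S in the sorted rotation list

All 9 rotations (rotation i = S[i:]+S[:i]):
  rot[0] = umbrelY8$
  rot[1] = mbrelY8$u
  rot[2] = brelY8$um
  rot[3] = relY8$umb
  rot[4] = elY8$umbr
  rot[5] = lY8$umbre
  rot[6] = Y8$umbrel
  rot[7] = 8$umbrelY
  rot[8] = $umbrelY8
Sorted (with $ < everything):
  sorted[0] = $umbrelY8  (last char: '8')
  sorted[1] = 8$umbrelY  (last char: 'Y')
  sorted[2] = Y8$umbrel  (last char: 'l')
  sorted[3] = brelY8$um  (last char: 'm')
  sorted[4] = elY8$umbr  (last char: 'r')
  sorted[5] = lY8$umbre  (last char: 'e')
  sorted[6] = mbrelY8$u  (last char: 'u')
  sorted[7] = relY8$umb  (last char: 'b')
  sorted[8] = umbrelY8$  (last char: '$')
Last column: 8Ylmreub$
Original string S is at sorted index 8

Answer: 8Ylmreub$
8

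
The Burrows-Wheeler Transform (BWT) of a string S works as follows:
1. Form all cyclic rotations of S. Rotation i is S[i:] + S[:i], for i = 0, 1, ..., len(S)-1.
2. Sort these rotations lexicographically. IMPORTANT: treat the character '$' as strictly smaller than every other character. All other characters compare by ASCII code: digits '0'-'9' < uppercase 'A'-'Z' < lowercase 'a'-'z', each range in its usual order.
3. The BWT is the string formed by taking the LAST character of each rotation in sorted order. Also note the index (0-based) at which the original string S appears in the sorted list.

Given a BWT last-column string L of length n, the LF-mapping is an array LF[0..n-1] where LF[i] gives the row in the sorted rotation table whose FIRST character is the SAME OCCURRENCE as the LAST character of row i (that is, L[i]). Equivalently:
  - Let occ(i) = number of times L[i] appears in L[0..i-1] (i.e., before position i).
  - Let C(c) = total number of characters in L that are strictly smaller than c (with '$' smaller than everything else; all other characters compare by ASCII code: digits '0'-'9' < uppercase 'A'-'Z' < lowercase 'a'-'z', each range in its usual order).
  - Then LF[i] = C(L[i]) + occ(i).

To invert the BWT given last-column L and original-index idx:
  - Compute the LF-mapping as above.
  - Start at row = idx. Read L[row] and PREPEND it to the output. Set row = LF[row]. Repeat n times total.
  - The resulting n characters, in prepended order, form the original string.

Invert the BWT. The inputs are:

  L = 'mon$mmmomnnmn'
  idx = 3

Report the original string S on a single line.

LF mapping: 1 11 7 0 2 3 4 12 5 8 9 6 10
Walk LF starting at row 3, prepending L[row]:
  step 1: row=3, L[3]='$', prepend. Next row=LF[3]=0
  step 2: row=0, L[0]='m', prepend. Next row=LF[0]=1
  step 3: row=1, L[1]='o', prepend. Next row=LF[1]=11
  step 4: row=11, L[11]='m', prepend. Next row=LF[11]=6
  step 5: row=6, L[6]='m', prepend. Next row=LF[6]=4
  step 6: row=4, L[4]='m', prepend. Next row=LF[4]=2
  step 7: row=2, L[2]='n', prepend. Next row=LF[2]=7
  step 8: row=7, L[7]='o', prepend. Next row=LF[7]=12
  step 9: row=12, L[12]='n', prepend. Next row=LF[12]=10
  step 10: row=10, L[10]='n', prepend. Next row=LF[10]=9
  step 11: row=9, L[9]='n', prepend. Next row=LF[9]=8
  step 12: row=8, L[8]='m', prepend. Next row=LF[8]=5
  step 13: row=5, L[5]='m', prepend. Next row=LF[5]=3
Reversed output: mmnnnonmmmom$

Answer: mmnnnonmmmom$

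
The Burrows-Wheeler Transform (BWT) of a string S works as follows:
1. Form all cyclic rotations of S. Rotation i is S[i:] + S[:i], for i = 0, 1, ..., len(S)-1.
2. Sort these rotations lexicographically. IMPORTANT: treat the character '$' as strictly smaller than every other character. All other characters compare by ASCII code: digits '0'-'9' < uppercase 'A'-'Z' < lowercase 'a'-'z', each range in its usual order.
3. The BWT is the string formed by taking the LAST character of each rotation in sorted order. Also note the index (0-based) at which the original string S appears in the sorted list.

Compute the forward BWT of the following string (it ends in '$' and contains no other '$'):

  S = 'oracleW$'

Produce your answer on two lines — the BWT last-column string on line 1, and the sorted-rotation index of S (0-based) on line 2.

All 8 rotations (rotation i = S[i:]+S[:i]):
  rot[0] = oracleW$
  rot[1] = racleW$o
  rot[2] = acleW$or
  rot[3] = cleW$ora
  rot[4] = leW$orac
  rot[5] = eW$oracl
  rot[6] = W$oracle
  rot[7] = $oracleW
Sorted (with $ < everything):
  sorted[0] = $oracleW  (last char: 'W')
  sorted[1] = W$oracle  (last char: 'e')
  sorted[2] = acleW$or  (last char: 'r')
  sorted[3] = cleW$ora  (last char: 'a')
  sorted[4] = eW$oracl  (last char: 'l')
  sorted[5] = leW$orac  (last char: 'c')
  sorted[6] = oracleW$  (last char: '$')
  sorted[7] = racleW$o  (last char: 'o')
Last column: Weralc$o
Original string S is at sorted index 6

Answer: Weralc$o
6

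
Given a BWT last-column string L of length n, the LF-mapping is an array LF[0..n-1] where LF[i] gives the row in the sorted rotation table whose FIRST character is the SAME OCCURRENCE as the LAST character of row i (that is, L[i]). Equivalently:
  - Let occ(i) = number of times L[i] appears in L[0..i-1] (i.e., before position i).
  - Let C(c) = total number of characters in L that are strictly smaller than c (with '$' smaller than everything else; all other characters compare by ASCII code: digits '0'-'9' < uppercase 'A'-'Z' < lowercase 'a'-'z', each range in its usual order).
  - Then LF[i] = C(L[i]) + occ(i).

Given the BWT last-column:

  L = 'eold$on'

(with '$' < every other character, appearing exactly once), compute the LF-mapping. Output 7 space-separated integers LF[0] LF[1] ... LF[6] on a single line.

Answer: 2 5 3 1 0 6 4

Derivation:
Char counts: '$':1, 'd':1, 'e':1, 'l':1, 'n':1, 'o':2
C (first-col start): C('$')=0, C('d')=1, C('e')=2, C('l')=3, C('n')=4, C('o')=5
L[0]='e': occ=0, LF[0]=C('e')+0=2+0=2
L[1]='o': occ=0, LF[1]=C('o')+0=5+0=5
L[2]='l': occ=0, LF[2]=C('l')+0=3+0=3
L[3]='d': occ=0, LF[3]=C('d')+0=1+0=1
L[4]='$': occ=0, LF[4]=C('$')+0=0+0=0
L[5]='o': occ=1, LF[5]=C('o')+1=5+1=6
L[6]='n': occ=0, LF[6]=C('n')+0=4+0=4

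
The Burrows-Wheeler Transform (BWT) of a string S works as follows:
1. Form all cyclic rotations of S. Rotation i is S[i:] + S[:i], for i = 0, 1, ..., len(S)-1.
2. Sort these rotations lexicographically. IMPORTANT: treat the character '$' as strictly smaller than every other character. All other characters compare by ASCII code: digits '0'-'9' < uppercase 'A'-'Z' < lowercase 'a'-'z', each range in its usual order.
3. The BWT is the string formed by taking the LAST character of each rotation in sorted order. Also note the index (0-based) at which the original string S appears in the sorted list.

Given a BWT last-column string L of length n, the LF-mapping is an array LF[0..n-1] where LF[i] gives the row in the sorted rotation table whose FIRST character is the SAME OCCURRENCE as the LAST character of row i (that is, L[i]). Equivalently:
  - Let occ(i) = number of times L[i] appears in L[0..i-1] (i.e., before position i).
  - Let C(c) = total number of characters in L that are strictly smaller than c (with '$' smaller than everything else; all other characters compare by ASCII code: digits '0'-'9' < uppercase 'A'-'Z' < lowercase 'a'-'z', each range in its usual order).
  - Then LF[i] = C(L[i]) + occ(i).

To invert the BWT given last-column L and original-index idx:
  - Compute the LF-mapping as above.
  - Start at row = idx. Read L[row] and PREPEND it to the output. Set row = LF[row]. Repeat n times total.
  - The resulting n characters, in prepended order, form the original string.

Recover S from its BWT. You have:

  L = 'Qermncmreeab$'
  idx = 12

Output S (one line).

LF mapping: 1 5 11 8 10 4 9 12 6 7 2 3 0
Walk LF starting at row 12, prepending L[row]:
  step 1: row=12, L[12]='$', prepend. Next row=LF[12]=0
  step 2: row=0, L[0]='Q', prepend. Next row=LF[0]=1
  step 3: row=1, L[1]='e', prepend. Next row=LF[1]=5
  step 4: row=5, L[5]='c', prepend. Next row=LF[5]=4
  step 5: row=4, L[4]='n', prepend. Next row=LF[4]=10
  step 6: row=10, L[10]='a', prepend. Next row=LF[10]=2
  step 7: row=2, L[2]='r', prepend. Next row=LF[2]=11
  step 8: row=11, L[11]='b', prepend. Next row=LF[11]=3
  step 9: row=3, L[3]='m', prepend. Next row=LF[3]=8
  step 10: row=8, L[8]='e', prepend. Next row=LF[8]=6
  step 11: row=6, L[6]='m', prepend. Next row=LF[6]=9
  step 12: row=9, L[9]='e', prepend. Next row=LF[9]=7
  step 13: row=7, L[7]='r', prepend. Next row=LF[7]=12
Reversed output: remembranceQ$

Answer: remembranceQ$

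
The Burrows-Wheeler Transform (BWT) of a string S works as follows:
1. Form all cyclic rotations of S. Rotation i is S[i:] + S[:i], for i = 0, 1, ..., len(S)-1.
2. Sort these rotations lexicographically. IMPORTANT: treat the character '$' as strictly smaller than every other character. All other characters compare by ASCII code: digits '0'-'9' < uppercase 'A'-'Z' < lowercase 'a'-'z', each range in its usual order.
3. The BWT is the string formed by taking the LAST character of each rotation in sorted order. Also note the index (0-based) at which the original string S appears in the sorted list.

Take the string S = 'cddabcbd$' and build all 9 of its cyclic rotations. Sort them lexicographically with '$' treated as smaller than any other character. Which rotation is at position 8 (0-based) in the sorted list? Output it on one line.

All 9 rotations (rotation i = S[i:]+S[:i]):
  rot[0] = cddabcbd$
  rot[1] = ddabcbd$c
  rot[2] = dabcbd$cd
  rot[3] = abcbd$cdd
  rot[4] = bcbd$cdda
  rot[5] = cbd$cddab
  rot[6] = bd$cddabc
  rot[7] = d$cddabcb
  rot[8] = $cddabcbd
Sorted (with $ < everything):
  sorted[0] = $cddabcbd
  sorted[1] = abcbd$cdd
  sorted[2] = bcbd$cdda
  sorted[3] = bd$cddabc
  sorted[4] = cbd$cddab
  sorted[5] = cddabcbd$
  sorted[6] = d$cddabcb
  sorted[7] = dabcbd$cd
  sorted[8] = ddabcbd$c
sorted[8] = ddabcbd$c

Answer: ddabcbd$c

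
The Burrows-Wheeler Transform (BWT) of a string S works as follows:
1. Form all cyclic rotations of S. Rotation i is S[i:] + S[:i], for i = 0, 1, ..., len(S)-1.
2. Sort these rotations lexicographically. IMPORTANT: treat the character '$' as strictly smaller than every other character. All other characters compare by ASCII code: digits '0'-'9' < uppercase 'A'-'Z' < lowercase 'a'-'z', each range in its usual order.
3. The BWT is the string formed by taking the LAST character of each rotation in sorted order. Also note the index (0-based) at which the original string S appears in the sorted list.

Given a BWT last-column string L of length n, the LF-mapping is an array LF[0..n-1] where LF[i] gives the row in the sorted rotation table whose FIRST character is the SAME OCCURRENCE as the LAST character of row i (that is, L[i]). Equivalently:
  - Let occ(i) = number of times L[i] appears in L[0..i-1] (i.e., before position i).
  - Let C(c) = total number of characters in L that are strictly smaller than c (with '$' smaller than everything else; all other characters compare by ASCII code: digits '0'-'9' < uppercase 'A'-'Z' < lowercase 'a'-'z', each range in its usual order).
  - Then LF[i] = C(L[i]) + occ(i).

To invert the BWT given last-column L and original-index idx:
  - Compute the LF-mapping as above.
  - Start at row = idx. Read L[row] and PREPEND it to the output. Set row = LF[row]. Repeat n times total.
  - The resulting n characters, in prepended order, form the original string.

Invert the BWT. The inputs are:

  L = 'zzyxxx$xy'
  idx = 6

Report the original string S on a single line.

LF mapping: 7 8 5 1 2 3 0 4 6
Walk LF starting at row 6, prepending L[row]:
  step 1: row=6, L[6]='$', prepend. Next row=LF[6]=0
  step 2: row=0, L[0]='z', prepend. Next row=LF[0]=7
  step 3: row=7, L[7]='x', prepend. Next row=LF[7]=4
  step 4: row=4, L[4]='x', prepend. Next row=LF[4]=2
  step 5: row=2, L[2]='y', prepend. Next row=LF[2]=5
  step 6: row=5, L[5]='x', prepend. Next row=LF[5]=3
  step 7: row=3, L[3]='x', prepend. Next row=LF[3]=1
  step 8: row=1, L[1]='z', prepend. Next row=LF[1]=8
  step 9: row=8, L[8]='y', prepend. Next row=LF[8]=6
Reversed output: yzxxyxxz$

Answer: yzxxyxxz$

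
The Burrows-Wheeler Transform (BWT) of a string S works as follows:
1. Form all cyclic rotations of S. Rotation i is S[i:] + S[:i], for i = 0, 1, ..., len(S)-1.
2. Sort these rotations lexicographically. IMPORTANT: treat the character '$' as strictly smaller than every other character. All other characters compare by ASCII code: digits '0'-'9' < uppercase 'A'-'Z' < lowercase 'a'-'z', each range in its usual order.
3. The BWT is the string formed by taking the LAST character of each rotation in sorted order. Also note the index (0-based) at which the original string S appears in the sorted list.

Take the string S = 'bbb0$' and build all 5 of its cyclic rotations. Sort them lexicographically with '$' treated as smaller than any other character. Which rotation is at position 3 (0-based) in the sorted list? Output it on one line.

All 5 rotations (rotation i = S[i:]+S[:i]):
  rot[0] = bbb0$
  rot[1] = bb0$b
  rot[2] = b0$bb
  rot[3] = 0$bbb
  rot[4] = $bbb0
Sorted (with $ < everything):
  sorted[0] = $bbb0
  sorted[1] = 0$bbb
  sorted[2] = b0$bb
  sorted[3] = bb0$b
  sorted[4] = bbb0$
sorted[3] = bb0$b

Answer: bb0$b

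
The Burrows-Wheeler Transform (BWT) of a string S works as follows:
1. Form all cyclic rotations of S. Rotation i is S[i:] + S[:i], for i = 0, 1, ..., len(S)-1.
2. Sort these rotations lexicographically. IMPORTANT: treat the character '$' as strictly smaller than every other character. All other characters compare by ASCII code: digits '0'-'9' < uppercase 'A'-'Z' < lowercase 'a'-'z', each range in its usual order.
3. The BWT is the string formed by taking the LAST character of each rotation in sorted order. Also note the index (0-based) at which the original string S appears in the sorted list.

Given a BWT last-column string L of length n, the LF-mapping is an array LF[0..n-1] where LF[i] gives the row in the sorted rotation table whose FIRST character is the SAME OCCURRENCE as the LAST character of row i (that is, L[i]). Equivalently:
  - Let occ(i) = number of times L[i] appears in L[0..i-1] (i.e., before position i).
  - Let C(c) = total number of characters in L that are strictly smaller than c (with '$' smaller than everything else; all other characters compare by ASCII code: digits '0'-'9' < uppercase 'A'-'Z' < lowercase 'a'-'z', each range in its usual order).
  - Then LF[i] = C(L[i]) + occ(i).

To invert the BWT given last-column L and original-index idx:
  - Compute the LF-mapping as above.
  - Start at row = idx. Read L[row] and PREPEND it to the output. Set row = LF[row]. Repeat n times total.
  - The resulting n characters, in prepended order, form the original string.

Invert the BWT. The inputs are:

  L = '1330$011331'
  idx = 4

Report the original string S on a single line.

Answer: 1133301301$

Derivation:
LF mapping: 3 7 8 1 0 2 4 5 9 10 6
Walk LF starting at row 4, prepending L[row]:
  step 1: row=4, L[4]='$', prepend. Next row=LF[4]=0
  step 2: row=0, L[0]='1', prepend. Next row=LF[0]=3
  step 3: row=3, L[3]='0', prepend. Next row=LF[3]=1
  step 4: row=1, L[1]='3', prepend. Next row=LF[1]=7
  step 5: row=7, L[7]='1', prepend. Next row=LF[7]=5
  step 6: row=5, L[5]='0', prepend. Next row=LF[5]=2
  step 7: row=2, L[2]='3', prepend. Next row=LF[2]=8
  step 8: row=8, L[8]='3', prepend. Next row=LF[8]=9
  step 9: row=9, L[9]='3', prepend. Next row=LF[9]=10
  step 10: row=10, L[10]='1', prepend. Next row=LF[10]=6
  step 11: row=6, L[6]='1', prepend. Next row=LF[6]=4
Reversed output: 1133301301$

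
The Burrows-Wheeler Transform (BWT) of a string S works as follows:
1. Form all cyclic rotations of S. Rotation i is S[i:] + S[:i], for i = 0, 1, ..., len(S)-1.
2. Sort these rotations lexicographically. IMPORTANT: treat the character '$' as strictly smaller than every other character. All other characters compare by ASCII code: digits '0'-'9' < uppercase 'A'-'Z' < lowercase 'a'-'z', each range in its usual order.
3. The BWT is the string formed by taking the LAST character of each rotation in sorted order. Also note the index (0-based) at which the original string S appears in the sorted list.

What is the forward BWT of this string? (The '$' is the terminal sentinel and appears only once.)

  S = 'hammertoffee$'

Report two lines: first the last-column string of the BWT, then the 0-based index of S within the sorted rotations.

All 13 rotations (rotation i = S[i:]+S[:i]):
  rot[0] = hammertoffee$
  rot[1] = ammertoffee$h
  rot[2] = mmertoffee$ha
  rot[3] = mertoffee$ham
  rot[4] = ertoffee$hamm
  rot[5] = rtoffee$hamme
  rot[6] = toffee$hammer
  rot[7] = offee$hammert
  rot[8] = ffee$hammerto
  rot[9] = fee$hammertof
  rot[10] = ee$hammertoff
  rot[11] = e$hammertoffe
  rot[12] = $hammertoffee
Sorted (with $ < everything):
  sorted[0] = $hammertoffee  (last char: 'e')
  sorted[1] = ammertoffee$h  (last char: 'h')
  sorted[2] = e$hammertoffe  (last char: 'e')
  sorted[3] = ee$hammertoff  (last char: 'f')
  sorted[4] = ertoffee$hamm  (last char: 'm')
  sorted[5] = fee$hammertof  (last char: 'f')
  sorted[6] = ffee$hammerto  (last char: 'o')
  sorted[7] = hammertoffee$  (last char: '$')
  sorted[8] = mertoffee$ham  (last char: 'm')
  sorted[9] = mmertoffee$ha  (last char: 'a')
  sorted[10] = offee$hammert  (last char: 't')
  sorted[11] = rtoffee$hamme  (last char: 'e')
  sorted[12] = toffee$hammer  (last char: 'r')
Last column: ehefmfo$mater
Original string S is at sorted index 7

Answer: ehefmfo$mater
7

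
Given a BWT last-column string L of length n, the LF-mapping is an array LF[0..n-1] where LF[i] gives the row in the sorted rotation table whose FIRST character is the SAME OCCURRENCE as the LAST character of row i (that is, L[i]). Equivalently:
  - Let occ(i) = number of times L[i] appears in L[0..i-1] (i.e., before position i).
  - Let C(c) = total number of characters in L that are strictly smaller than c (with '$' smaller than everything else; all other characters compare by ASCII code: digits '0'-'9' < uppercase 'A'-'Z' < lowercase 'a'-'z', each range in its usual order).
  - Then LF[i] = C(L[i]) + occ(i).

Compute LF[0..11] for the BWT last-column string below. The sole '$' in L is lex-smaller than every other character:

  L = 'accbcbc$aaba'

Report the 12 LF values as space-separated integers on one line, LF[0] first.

Char counts: '$':1, 'a':4, 'b':3, 'c':4
C (first-col start): C('$')=0, C('a')=1, C('b')=5, C('c')=8
L[0]='a': occ=0, LF[0]=C('a')+0=1+0=1
L[1]='c': occ=0, LF[1]=C('c')+0=8+0=8
L[2]='c': occ=1, LF[2]=C('c')+1=8+1=9
L[3]='b': occ=0, LF[3]=C('b')+0=5+0=5
L[4]='c': occ=2, LF[4]=C('c')+2=8+2=10
L[5]='b': occ=1, LF[5]=C('b')+1=5+1=6
L[6]='c': occ=3, LF[6]=C('c')+3=8+3=11
L[7]='$': occ=0, LF[7]=C('$')+0=0+0=0
L[8]='a': occ=1, LF[8]=C('a')+1=1+1=2
L[9]='a': occ=2, LF[9]=C('a')+2=1+2=3
L[10]='b': occ=2, LF[10]=C('b')+2=5+2=7
L[11]='a': occ=3, LF[11]=C('a')+3=1+3=4

Answer: 1 8 9 5 10 6 11 0 2 3 7 4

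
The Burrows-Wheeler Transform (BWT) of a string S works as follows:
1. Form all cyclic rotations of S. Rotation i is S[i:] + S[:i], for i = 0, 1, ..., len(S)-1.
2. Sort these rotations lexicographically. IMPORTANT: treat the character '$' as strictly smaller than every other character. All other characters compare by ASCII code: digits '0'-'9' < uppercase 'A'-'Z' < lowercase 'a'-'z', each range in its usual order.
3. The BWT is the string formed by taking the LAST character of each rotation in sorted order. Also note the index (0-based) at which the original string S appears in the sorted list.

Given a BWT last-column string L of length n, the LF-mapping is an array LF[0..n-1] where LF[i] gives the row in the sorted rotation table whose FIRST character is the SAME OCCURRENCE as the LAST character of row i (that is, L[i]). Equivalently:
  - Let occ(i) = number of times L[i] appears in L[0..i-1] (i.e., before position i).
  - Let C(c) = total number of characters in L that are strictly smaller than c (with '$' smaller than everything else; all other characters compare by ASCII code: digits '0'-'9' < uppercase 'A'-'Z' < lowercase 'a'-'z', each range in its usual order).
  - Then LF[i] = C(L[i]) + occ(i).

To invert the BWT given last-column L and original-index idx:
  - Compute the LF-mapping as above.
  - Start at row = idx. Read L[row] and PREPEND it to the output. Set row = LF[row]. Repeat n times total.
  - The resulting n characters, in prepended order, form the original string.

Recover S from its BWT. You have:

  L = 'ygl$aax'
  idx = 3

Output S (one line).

Answer: galaxy$

Derivation:
LF mapping: 6 3 4 0 1 2 5
Walk LF starting at row 3, prepending L[row]:
  step 1: row=3, L[3]='$', prepend. Next row=LF[3]=0
  step 2: row=0, L[0]='y', prepend. Next row=LF[0]=6
  step 3: row=6, L[6]='x', prepend. Next row=LF[6]=5
  step 4: row=5, L[5]='a', prepend. Next row=LF[5]=2
  step 5: row=2, L[2]='l', prepend. Next row=LF[2]=4
  step 6: row=4, L[4]='a', prepend. Next row=LF[4]=1
  step 7: row=1, L[1]='g', prepend. Next row=LF[1]=3
Reversed output: galaxy$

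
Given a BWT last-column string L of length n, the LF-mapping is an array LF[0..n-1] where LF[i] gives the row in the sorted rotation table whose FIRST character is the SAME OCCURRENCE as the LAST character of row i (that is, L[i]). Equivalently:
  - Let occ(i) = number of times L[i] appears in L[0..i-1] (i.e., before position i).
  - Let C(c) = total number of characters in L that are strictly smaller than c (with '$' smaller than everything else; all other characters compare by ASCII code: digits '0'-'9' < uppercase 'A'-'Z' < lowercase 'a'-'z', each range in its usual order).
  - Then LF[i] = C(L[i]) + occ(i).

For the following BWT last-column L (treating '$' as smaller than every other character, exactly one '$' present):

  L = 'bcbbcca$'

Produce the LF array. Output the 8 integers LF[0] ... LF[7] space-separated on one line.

Char counts: '$':1, 'a':1, 'b':3, 'c':3
C (first-col start): C('$')=0, C('a')=1, C('b')=2, C('c')=5
L[0]='b': occ=0, LF[0]=C('b')+0=2+0=2
L[1]='c': occ=0, LF[1]=C('c')+0=5+0=5
L[2]='b': occ=1, LF[2]=C('b')+1=2+1=3
L[3]='b': occ=2, LF[3]=C('b')+2=2+2=4
L[4]='c': occ=1, LF[4]=C('c')+1=5+1=6
L[5]='c': occ=2, LF[5]=C('c')+2=5+2=7
L[6]='a': occ=0, LF[6]=C('a')+0=1+0=1
L[7]='$': occ=0, LF[7]=C('$')+0=0+0=0

Answer: 2 5 3 4 6 7 1 0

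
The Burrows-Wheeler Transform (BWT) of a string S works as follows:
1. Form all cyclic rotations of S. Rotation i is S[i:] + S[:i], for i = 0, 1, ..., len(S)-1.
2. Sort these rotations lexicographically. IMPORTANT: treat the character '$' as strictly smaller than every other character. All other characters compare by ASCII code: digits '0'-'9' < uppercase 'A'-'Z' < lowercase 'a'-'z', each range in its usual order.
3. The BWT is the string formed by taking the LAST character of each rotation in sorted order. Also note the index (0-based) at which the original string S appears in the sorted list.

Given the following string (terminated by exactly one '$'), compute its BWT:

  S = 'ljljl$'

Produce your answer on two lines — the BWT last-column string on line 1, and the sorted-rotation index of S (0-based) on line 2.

Answer: llljj$
5

Derivation:
All 6 rotations (rotation i = S[i:]+S[:i]):
  rot[0] = ljljl$
  rot[1] = jljl$l
  rot[2] = ljl$lj
  rot[3] = jl$ljl
  rot[4] = l$ljlj
  rot[5] = $ljljl
Sorted (with $ < everything):
  sorted[0] = $ljljl  (last char: 'l')
  sorted[1] = jl$ljl  (last char: 'l')
  sorted[2] = jljl$l  (last char: 'l')
  sorted[3] = l$ljlj  (last char: 'j')
  sorted[4] = ljl$lj  (last char: 'j')
  sorted[5] = ljljl$  (last char: '$')
Last column: llljj$
Original string S is at sorted index 5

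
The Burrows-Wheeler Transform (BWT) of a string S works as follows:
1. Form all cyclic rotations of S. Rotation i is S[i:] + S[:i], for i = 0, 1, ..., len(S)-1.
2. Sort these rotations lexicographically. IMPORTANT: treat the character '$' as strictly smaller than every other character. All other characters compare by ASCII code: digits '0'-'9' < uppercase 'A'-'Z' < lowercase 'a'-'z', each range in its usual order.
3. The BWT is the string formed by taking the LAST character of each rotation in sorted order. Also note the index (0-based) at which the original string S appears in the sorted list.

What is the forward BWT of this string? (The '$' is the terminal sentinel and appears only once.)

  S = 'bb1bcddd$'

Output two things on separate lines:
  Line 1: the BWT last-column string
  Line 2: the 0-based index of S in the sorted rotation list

Answer: dbb$1bddc
3

Derivation:
All 9 rotations (rotation i = S[i:]+S[:i]):
  rot[0] = bb1bcddd$
  rot[1] = b1bcddd$b
  rot[2] = 1bcddd$bb
  rot[3] = bcddd$bb1
  rot[4] = cddd$bb1b
  rot[5] = ddd$bb1bc
  rot[6] = dd$bb1bcd
  rot[7] = d$bb1bcdd
  rot[8] = $bb1bcddd
Sorted (with $ < everything):
  sorted[0] = $bb1bcddd  (last char: 'd')
  sorted[1] = 1bcddd$bb  (last char: 'b')
  sorted[2] = b1bcddd$b  (last char: 'b')
  sorted[3] = bb1bcddd$  (last char: '$')
  sorted[4] = bcddd$bb1  (last char: '1')
  sorted[5] = cddd$bb1b  (last char: 'b')
  sorted[6] = d$bb1bcdd  (last char: 'd')
  sorted[7] = dd$bb1bcd  (last char: 'd')
  sorted[8] = ddd$bb1bc  (last char: 'c')
Last column: dbb$1bddc
Original string S is at sorted index 3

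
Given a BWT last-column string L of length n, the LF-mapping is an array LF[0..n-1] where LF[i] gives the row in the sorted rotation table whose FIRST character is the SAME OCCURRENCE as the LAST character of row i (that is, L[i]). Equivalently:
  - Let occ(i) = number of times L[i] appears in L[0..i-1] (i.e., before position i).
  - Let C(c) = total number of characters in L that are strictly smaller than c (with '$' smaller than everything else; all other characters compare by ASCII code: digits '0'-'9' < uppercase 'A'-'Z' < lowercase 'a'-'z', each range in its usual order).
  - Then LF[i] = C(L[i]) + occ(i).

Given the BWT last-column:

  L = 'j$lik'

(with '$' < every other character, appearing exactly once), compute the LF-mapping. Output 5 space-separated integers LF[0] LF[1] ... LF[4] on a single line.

Answer: 2 0 4 1 3

Derivation:
Char counts: '$':1, 'i':1, 'j':1, 'k':1, 'l':1
C (first-col start): C('$')=0, C('i')=1, C('j')=2, C('k')=3, C('l')=4
L[0]='j': occ=0, LF[0]=C('j')+0=2+0=2
L[1]='$': occ=0, LF[1]=C('$')+0=0+0=0
L[2]='l': occ=0, LF[2]=C('l')+0=4+0=4
L[3]='i': occ=0, LF[3]=C('i')+0=1+0=1
L[4]='k': occ=0, LF[4]=C('k')+0=3+0=3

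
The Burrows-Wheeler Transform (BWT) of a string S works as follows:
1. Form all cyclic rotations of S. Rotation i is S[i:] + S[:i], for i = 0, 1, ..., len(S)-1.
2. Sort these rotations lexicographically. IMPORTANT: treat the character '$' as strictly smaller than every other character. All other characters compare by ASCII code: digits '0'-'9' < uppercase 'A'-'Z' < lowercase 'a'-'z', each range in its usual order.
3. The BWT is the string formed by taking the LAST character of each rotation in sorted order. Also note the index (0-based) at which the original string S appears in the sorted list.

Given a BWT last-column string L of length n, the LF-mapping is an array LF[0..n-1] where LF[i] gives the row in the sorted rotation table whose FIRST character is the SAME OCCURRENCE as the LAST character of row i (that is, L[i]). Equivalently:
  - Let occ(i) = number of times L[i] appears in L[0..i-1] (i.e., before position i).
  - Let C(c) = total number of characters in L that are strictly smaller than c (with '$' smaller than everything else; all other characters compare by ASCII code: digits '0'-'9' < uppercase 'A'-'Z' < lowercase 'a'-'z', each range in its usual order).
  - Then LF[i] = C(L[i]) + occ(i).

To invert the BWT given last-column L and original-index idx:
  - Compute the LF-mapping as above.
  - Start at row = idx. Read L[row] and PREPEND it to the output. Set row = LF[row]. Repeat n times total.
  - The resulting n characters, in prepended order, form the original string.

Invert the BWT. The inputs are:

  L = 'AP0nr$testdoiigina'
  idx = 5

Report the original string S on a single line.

Answer: disintegrationP0A$

Derivation:
LF mapping: 2 3 1 11 14 0 16 6 15 17 5 13 8 9 7 10 12 4
Walk LF starting at row 5, prepending L[row]:
  step 1: row=5, L[5]='$', prepend. Next row=LF[5]=0
  step 2: row=0, L[0]='A', prepend. Next row=LF[0]=2
  step 3: row=2, L[2]='0', prepend. Next row=LF[2]=1
  step 4: row=1, L[1]='P', prepend. Next row=LF[1]=3
  step 5: row=3, L[3]='n', prepend. Next row=LF[3]=11
  step 6: row=11, L[11]='o', prepend. Next row=LF[11]=13
  step 7: row=13, L[13]='i', prepend. Next row=LF[13]=9
  step 8: row=9, L[9]='t', prepend. Next row=LF[9]=17
  step 9: row=17, L[17]='a', prepend. Next row=LF[17]=4
  step 10: row=4, L[4]='r', prepend. Next row=LF[4]=14
  step 11: row=14, L[14]='g', prepend. Next row=LF[14]=7
  step 12: row=7, L[7]='e', prepend. Next row=LF[7]=6
  step 13: row=6, L[6]='t', prepend. Next row=LF[6]=16
  step 14: row=16, L[16]='n', prepend. Next row=LF[16]=12
  step 15: row=12, L[12]='i', prepend. Next row=LF[12]=8
  step 16: row=8, L[8]='s', prepend. Next row=LF[8]=15
  step 17: row=15, L[15]='i', prepend. Next row=LF[15]=10
  step 18: row=10, L[10]='d', prepend. Next row=LF[10]=5
Reversed output: disintegrationP0A$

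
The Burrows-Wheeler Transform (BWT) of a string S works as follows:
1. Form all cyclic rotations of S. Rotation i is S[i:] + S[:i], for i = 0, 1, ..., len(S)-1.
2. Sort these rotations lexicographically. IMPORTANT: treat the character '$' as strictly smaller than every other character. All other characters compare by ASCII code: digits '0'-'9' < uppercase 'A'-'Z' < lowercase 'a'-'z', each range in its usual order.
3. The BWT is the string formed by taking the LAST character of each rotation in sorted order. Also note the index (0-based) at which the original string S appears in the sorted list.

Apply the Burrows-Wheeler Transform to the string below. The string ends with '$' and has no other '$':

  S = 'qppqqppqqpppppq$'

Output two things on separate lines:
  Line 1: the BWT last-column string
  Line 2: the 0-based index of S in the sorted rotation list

Answer: qqpppqqppppqq$pp
13

Derivation:
All 16 rotations (rotation i = S[i:]+S[:i]):
  rot[0] = qppqqppqqpppppq$
  rot[1] = ppqqppqqpppppq$q
  rot[2] = pqqppqqpppppq$qp
  rot[3] = qqppqqpppppq$qpp
  rot[4] = qppqqpppppq$qppq
  rot[5] = ppqqpppppq$qppqq
  rot[6] = pqqpppppq$qppqqp
  rot[7] = qqpppppq$qppqqpp
  rot[8] = qpppppq$qppqqppq
  rot[9] = pppppq$qppqqppqq
  rot[10] = ppppq$qppqqppqqp
  rot[11] = pppq$qppqqppqqpp
  rot[12] = ppq$qppqqppqqppp
  rot[13] = pq$qppqqppqqpppp
  rot[14] = q$qppqqppqqppppp
  rot[15] = $qppqqppqqpppppq
Sorted (with $ < everything):
  sorted[0] = $qppqqppqqpppppq  (last char: 'q')
  sorted[1] = pppppq$qppqqppqq  (last char: 'q')
  sorted[2] = ppppq$qppqqppqqp  (last char: 'p')
  sorted[3] = pppq$qppqqppqqpp  (last char: 'p')
  sorted[4] = ppq$qppqqppqqppp  (last char: 'p')
  sorted[5] = ppqqpppppq$qppqq  (last char: 'q')
  sorted[6] = ppqqppqqpppppq$q  (last char: 'q')
  sorted[7] = pq$qppqqppqqpppp  (last char: 'p')
  sorted[8] = pqqpppppq$qppqqp  (last char: 'p')
  sorted[9] = pqqppqqpppppq$qp  (last char: 'p')
  sorted[10] = q$qppqqppqqppppp  (last char: 'p')
  sorted[11] = qpppppq$qppqqppq  (last char: 'q')
  sorted[12] = qppqqpppppq$qppq  (last char: 'q')
  sorted[13] = qppqqppqqpppppq$  (last char: '$')
  sorted[14] = qqpppppq$qppqqpp  (last char: 'p')
  sorted[15] = qqppqqpppppq$qpp  (last char: 'p')
Last column: qqpppqqppppqq$pp
Original string S is at sorted index 13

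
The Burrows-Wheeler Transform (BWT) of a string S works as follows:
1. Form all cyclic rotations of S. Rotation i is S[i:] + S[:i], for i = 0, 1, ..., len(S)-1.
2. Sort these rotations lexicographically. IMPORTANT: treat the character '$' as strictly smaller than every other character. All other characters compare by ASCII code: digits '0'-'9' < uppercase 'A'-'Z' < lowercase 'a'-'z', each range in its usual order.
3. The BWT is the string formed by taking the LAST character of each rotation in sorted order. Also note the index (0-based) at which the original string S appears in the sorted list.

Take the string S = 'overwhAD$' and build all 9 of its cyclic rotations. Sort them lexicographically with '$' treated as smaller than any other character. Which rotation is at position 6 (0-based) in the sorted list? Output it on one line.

All 9 rotations (rotation i = S[i:]+S[:i]):
  rot[0] = overwhAD$
  rot[1] = verwhAD$o
  rot[2] = erwhAD$ov
  rot[3] = rwhAD$ove
  rot[4] = whAD$over
  rot[5] = hAD$overw
  rot[6] = AD$overwh
  rot[7] = D$overwhA
  rot[8] = $overwhAD
Sorted (with $ < everything):
  sorted[0] = $overwhAD
  sorted[1] = AD$overwh
  sorted[2] = D$overwhA
  sorted[3] = erwhAD$ov
  sorted[4] = hAD$overw
  sorted[5] = overwhAD$
  sorted[6] = rwhAD$ove
  sorted[7] = verwhAD$o
  sorted[8] = whAD$over
sorted[6] = rwhAD$ove

Answer: rwhAD$ove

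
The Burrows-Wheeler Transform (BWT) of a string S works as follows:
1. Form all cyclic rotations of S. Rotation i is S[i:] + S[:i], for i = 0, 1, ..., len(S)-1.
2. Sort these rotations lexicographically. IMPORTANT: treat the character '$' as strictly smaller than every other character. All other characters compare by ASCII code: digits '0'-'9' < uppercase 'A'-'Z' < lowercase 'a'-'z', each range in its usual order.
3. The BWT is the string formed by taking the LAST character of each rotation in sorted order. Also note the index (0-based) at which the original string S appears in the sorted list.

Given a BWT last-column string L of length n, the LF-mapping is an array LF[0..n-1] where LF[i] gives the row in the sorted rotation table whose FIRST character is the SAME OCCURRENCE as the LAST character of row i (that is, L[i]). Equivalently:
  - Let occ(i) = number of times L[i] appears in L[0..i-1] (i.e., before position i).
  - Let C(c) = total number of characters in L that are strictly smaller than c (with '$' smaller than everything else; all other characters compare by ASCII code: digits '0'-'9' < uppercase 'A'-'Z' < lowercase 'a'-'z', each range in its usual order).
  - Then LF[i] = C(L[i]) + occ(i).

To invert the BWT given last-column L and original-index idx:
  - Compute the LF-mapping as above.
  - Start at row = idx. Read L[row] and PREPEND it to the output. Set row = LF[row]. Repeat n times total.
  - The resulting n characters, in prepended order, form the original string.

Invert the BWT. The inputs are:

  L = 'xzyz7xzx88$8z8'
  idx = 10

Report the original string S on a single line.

LF mapping: 6 10 9 11 1 7 12 8 2 3 0 4 13 5
Walk LF starting at row 10, prepending L[row]:
  step 1: row=10, L[10]='$', prepend. Next row=LF[10]=0
  step 2: row=0, L[0]='x', prepend. Next row=LF[0]=6
  step 3: row=6, L[6]='z', prepend. Next row=LF[6]=12
  step 4: row=12, L[12]='z', prepend. Next row=LF[12]=13
  step 5: row=13, L[13]='8', prepend. Next row=LF[13]=5
  step 6: row=5, L[5]='x', prepend. Next row=LF[5]=7
  step 7: row=7, L[7]='x', prepend. Next row=LF[7]=8
  step 8: row=8, L[8]='8', prepend. Next row=LF[8]=2
  step 9: row=2, L[2]='y', prepend. Next row=LF[2]=9
  step 10: row=9, L[9]='8', prepend. Next row=LF[9]=3
  step 11: row=3, L[3]='z', prepend. Next row=LF[3]=11
  step 12: row=11, L[11]='8', prepend. Next row=LF[11]=4
  step 13: row=4, L[4]='7', prepend. Next row=LF[4]=1
  step 14: row=1, L[1]='z', prepend. Next row=LF[1]=10
Reversed output: z78z8y8xx8zzx$

Answer: z78z8y8xx8zzx$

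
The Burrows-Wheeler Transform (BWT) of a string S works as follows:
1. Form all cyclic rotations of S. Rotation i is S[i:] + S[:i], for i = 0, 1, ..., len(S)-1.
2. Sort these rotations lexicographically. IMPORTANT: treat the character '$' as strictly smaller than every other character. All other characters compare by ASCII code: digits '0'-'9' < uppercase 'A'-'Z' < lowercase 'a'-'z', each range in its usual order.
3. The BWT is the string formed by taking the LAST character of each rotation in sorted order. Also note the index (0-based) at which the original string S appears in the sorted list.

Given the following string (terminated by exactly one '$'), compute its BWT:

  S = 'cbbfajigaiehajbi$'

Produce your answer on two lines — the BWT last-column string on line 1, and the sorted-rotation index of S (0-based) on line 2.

Answer: ighfcbj$ibiebajaa
7

Derivation:
All 17 rotations (rotation i = S[i:]+S[:i]):
  rot[0] = cbbfajigaiehajbi$
  rot[1] = bbfajigaiehajbi$c
  rot[2] = bfajigaiehajbi$cb
  rot[3] = fajigaiehajbi$cbb
  rot[4] = ajigaiehajbi$cbbf
  rot[5] = jigaiehajbi$cbbfa
  rot[6] = igaiehajbi$cbbfaj
  rot[7] = gaiehajbi$cbbfaji
  rot[8] = aiehajbi$cbbfajig
  rot[9] = iehajbi$cbbfajiga
  rot[10] = ehajbi$cbbfajigai
  rot[11] = hajbi$cbbfajigaie
  rot[12] = ajbi$cbbfajigaieh
  rot[13] = jbi$cbbfajigaieha
  rot[14] = bi$cbbfajigaiehaj
  rot[15] = i$cbbfajigaiehajb
  rot[16] = $cbbfajigaiehajbi
Sorted (with $ < everything):
  sorted[0] = $cbbfajigaiehajbi  (last char: 'i')
  sorted[1] = aiehajbi$cbbfajig  (last char: 'g')
  sorted[2] = ajbi$cbbfajigaieh  (last char: 'h')
  sorted[3] = ajigaiehajbi$cbbf  (last char: 'f')
  sorted[4] = bbfajigaiehajbi$c  (last char: 'c')
  sorted[5] = bfajigaiehajbi$cb  (last char: 'b')
  sorted[6] = bi$cbbfajigaiehaj  (last char: 'j')
  sorted[7] = cbbfajigaiehajbi$  (last char: '$')
  sorted[8] = ehajbi$cbbfajigai  (last char: 'i')
  sorted[9] = fajigaiehajbi$cbb  (last char: 'b')
  sorted[10] = gaiehajbi$cbbfaji  (last char: 'i')
  sorted[11] = hajbi$cbbfajigaie  (last char: 'e')
  sorted[12] = i$cbbfajigaiehajb  (last char: 'b')
  sorted[13] = iehajbi$cbbfajiga  (last char: 'a')
  sorted[14] = igaiehajbi$cbbfaj  (last char: 'j')
  sorted[15] = jbi$cbbfajigaieha  (last char: 'a')
  sorted[16] = jigaiehajbi$cbbfa  (last char: 'a')
Last column: ighfcbj$ibiebajaa
Original string S is at sorted index 7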